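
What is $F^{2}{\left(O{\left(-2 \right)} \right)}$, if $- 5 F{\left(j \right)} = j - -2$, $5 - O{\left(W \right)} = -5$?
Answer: $\frac{144}{25} \approx 5.76$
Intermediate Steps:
$O{\left(W \right)} = 10$ ($O{\left(W \right)} = 5 - -5 = 5 + 5 = 10$)
$F{\left(j \right)} = - \frac{2}{5} - \frac{j}{5}$ ($F{\left(j \right)} = - \frac{j - -2}{5} = - \frac{j + 2}{5} = - \frac{2 + j}{5} = - \frac{2}{5} - \frac{j}{5}$)
$F^{2}{\left(O{\left(-2 \right)} \right)} = \left(- \frac{2}{5} - 2\right)^{2} = \left(- \frac{12}{5}\right)^{2} = \frac{144}{25}$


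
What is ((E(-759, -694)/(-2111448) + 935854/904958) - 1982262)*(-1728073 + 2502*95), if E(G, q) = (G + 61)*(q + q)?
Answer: 352815493911890472630254/119423234949 ≈ 2.9543e+12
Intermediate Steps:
E(G, q) = 2*q*(61 + G) (E(G, q) = (61 + G)*(2*q) = 2*q*(61 + G))
((E(-759, -694)/(-2111448) + 935854/904958) - 1982262)*(-1728073 + 2502*95) = (((2*(-694)*(61 - 759))/(-2111448) + 935854/904958) - 1982262)*(-1728073 + 2502*95) = (((2*(-694)*(-698))*(-1/2111448) + 935854*(1/904958)) - 1982262)*(-1728073 + 237690) = ((968824*(-1/2111448) + 467927/452479) - 1982262)*(-1490383) = ((-121103/263931 + 467927/452479) - 1982262)*(-1490383) = (68703876700/119423234949 - 1982262)*(-1490383) = -236728071852597938/119423234949*(-1490383) = 352815493911890472630254/119423234949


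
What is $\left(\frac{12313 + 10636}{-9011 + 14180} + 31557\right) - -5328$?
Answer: $\frac{190681514}{5169} \approx 36889.0$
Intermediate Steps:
$\left(\frac{12313 + 10636}{-9011 + 14180} + 31557\right) - -5328 = \left(\frac{22949}{5169} + 31557\right) + 5328 = \frac{163141082}{5169} + 5328 = \frac{190681514}{5169}$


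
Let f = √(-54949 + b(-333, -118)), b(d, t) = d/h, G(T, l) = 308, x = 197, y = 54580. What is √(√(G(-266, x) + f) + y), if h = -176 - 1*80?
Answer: √(218320 + √(4928 + I*√14066611))/2 ≈ 233.66 + 0.013453*I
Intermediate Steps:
h = -256 (h = -176 - 80 = -256)
b(d, t) = -d/256 (b(d, t) = d/(-256) = d*(-1/256) = -d/256)
f = I*√14066611/16 (f = √(-54949 - 1/256*(-333)) = √(-54949 + 333/256) = √(-14066611/256) = I*√14066611/16 ≈ 234.41*I)
√(√(G(-266, x) + f) + y) = √(√(308 + I*√14066611/16) + 54580) = √(54580 + √(308 + I*√14066611/16))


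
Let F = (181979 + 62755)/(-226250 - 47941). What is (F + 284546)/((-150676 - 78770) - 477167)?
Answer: -26006569184/64582308361 ≈ -0.40269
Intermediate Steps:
F = -81578/91397 (F = 244734/(-274191) = 244734*(-1/274191) = -81578/91397 ≈ -0.89257)
(F + 284546)/((-150676 - 78770) - 477167) = (-81578/91397 + 284546)/((-150676 - 78770) - 477167) = 26006569184/(91397*(-229446 - 477167)) = (26006569184/91397)/(-706613) = (26006569184/91397)*(-1/706613) = -26006569184/64582308361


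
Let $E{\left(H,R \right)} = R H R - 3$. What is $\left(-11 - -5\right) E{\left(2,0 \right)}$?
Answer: $18$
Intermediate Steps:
$E{\left(H,R \right)} = -3 + H R^{2}$ ($E{\left(H,R \right)} = H R R - 3 = H R^{2} - 3 = -3 + H R^{2}$)
$\left(-11 - -5\right) E{\left(2,0 \right)} = \left(-11 - -5\right) \left(-3 + 2 \cdot 0^{2}\right) = \left(-11 + 5\right) \left(-3 + 2 \cdot 0\right) = - 6 \left(-3 + 0\right) = \left(-6\right) \left(-3\right) = 18$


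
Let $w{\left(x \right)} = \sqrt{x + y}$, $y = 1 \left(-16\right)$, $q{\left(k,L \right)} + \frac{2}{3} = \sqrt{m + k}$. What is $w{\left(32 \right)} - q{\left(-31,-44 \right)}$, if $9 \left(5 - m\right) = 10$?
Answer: $\frac{14}{3} - \frac{2 i \sqrt{61}}{3} \approx 4.6667 - 5.2068 i$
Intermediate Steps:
$m = \frac{35}{9}$ ($m = 5 - \frac{10}{9} = \frac{35}{9} \approx 3.8889$)
$q{\left(k,L \right)} = - \frac{2}{3} + \sqrt{\frac{35}{9} + k}$
$y = -16$
$w{\left(x \right)} = \sqrt{-16 + x}$ ($w{\left(x \right)} = \sqrt{x - 16} = \sqrt{-16 + x}$)
$w{\left(32 \right)} - q{\left(-31,-44 \right)} = \sqrt{-16 + 32} - \left(- \frac{2}{3} + \frac{\sqrt{35 + 9 \left(-31\right)}}{3}\right) = \sqrt{16} - \left(- \frac{2}{3} + \frac{\sqrt{35 - 279}}{3}\right) = 4 - \left(- \frac{2}{3} + \frac{\sqrt{-244}}{3}\right) = 4 - \left(- \frac{2}{3} + \frac{2 i \sqrt{61}}{3}\right) = 4 + \left(\frac{2}{3} - \frac{2 i \sqrt{61}}{3}\right) = \frac{14}{3} - \frac{2 i \sqrt{61}}{3}$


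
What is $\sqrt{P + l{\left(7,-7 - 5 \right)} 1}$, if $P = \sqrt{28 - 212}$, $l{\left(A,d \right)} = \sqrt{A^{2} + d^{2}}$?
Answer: $\sqrt{\sqrt{193} + 2 i \sqrt{46}} \approx 4.081 + 1.6619 i$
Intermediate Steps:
$P = 2 i \sqrt{46}$ ($P = \sqrt{-184} = 2 i \sqrt{46} \approx 13.565 i$)
$\sqrt{P + l{\left(7,-7 - 5 \right)} 1} = \sqrt{2 i \sqrt{46} + \sqrt{7^{2} + \left(-7 - 5\right)^{2}} \cdot 1} = \sqrt{2 i \sqrt{46} + \sqrt{49 + \left(-7 - 5\right)^{2}} \cdot 1} = \sqrt{2 i \sqrt{46} + \sqrt{49 + \left(-12\right)^{2}} \cdot 1} = \sqrt{2 i \sqrt{46} + \sqrt{49 + 144} \cdot 1} = \sqrt{2 i \sqrt{46} + \sqrt{193} \cdot 1} = \sqrt{2 i \sqrt{46} + \sqrt{193}} = \sqrt{\sqrt{193} + 2 i \sqrt{46}}$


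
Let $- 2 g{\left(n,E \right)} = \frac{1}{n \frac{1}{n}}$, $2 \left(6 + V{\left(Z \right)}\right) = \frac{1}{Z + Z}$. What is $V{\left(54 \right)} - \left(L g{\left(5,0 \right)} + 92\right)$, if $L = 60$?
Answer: $- \frac{14687}{216} \approx -67.995$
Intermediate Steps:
$V{\left(Z \right)} = -6 + \frac{1}{4 Z}$ ($V{\left(Z \right)} = -6 + \frac{1}{2 \left(Z + Z\right)} = -6 + \frac{1}{2 \cdot 2 Z} = -6 + \frac{\frac{1}{2} \frac{1}{Z}}{2} = -6 + \frac{1}{4 Z}$)
$g{\left(n,E \right)} = - \frac{1}{2}$ ($g{\left(n,E \right)} = - \frac{1}{2 \frac{n}{n}} = - \frac{1}{2 \cdot 1} = \left(- \frac{1}{2}\right) 1 = - \frac{1}{2}$)
$V{\left(54 \right)} - \left(L g{\left(5,0 \right)} + 92\right) = \left(-6 + \frac{1}{4 \cdot 54}\right) - \left(60 \left(- \frac{1}{2}\right) + 92\right) = \left(-6 + \frac{1}{4} \cdot \frac{1}{54}\right) - \left(-30 + 92\right) = \left(-6 + \frac{1}{216}\right) - 62 = - \frac{1295}{216} - 62 = - \frac{14687}{216}$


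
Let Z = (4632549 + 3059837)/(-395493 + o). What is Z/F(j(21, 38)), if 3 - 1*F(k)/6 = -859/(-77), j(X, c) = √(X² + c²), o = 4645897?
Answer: -296156861/8007761136 ≈ -0.036984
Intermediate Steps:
F(k) = -3768/77 (F(k) = 18 - (-5154)/(-77) = 18 - (-5154)*(-1)/77 = 18 - 6*859/77 = 18 - 5154/77 = -3768/77)
Z = 3846193/2125202 (Z = (4632549 + 3059837)/(-395493 + 4645897) = 7692386/4250404 = 7692386*(1/4250404) = 3846193/2125202 ≈ 1.8098)
Z/F(j(21, 38)) = 3846193/(2125202*(-3768/77)) = (3846193/2125202)*(-77/3768) = -296156861/8007761136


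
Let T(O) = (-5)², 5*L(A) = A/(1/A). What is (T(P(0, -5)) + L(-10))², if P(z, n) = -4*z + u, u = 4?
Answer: 2025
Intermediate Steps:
P(z, n) = 4 - 4*z (P(z, n) = -4*z + 4 = 4 - 4*z)
L(A) = A²/5 (L(A) = (A/(1/A))/5 = (A*A)/5 = A²/5)
T(O) = 25
(T(P(0, -5)) + L(-10))² = (25 + (⅕)*(-10)²)² = (25 + (⅕)*100)² = (25 + 20)² = 45² = 2025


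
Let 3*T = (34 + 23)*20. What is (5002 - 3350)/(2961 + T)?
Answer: 1652/3341 ≈ 0.49446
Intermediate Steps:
T = 380 (T = ((34 + 23)*20)/3 = (57*20)/3 = (⅓)*1140 = 380)
(5002 - 3350)/(2961 + T) = (5002 - 3350)/(2961 + 380) = 1652/3341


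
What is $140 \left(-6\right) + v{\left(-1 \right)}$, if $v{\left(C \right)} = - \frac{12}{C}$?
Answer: $-828$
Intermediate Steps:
$140 \left(-6\right) + v{\left(-1 \right)} = 140 \left(-6\right) - \frac{12}{-1} = -840 - -12 = -840 + 12 = -828$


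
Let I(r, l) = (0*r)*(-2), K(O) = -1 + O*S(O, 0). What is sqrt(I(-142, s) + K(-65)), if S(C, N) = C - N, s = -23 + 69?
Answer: 8*sqrt(66) ≈ 64.992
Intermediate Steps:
s = 46
K(O) = -1 + O**2 (K(O) = -1 + O*(O - 1*0) = -1 + O*(O + 0) = -1 + O*O = -1 + O**2)
I(r, l) = 0 (I(r, l) = 0*(-2) = 0)
sqrt(I(-142, s) + K(-65)) = sqrt(0 + (-1 + (-65)**2)) = sqrt(0 + (-1 + 4225)) = sqrt(0 + 4224) = sqrt(4224) = 8*sqrt(66)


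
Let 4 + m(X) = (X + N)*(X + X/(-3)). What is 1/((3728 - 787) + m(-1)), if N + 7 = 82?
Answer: 3/8663 ≈ 0.00034630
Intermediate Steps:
N = 75 (N = -7 + 82 = 75)
m(X) = -4 + 2*X*(75 + X)/3 (m(X) = -4 + (X + 75)*(X + X/(-3)) = -4 + (75 + X)*(X + X*(-1/3)) = -4 + (75 + X)*(X - X/3) = -4 + (75 + X)*(2*X/3) = -4 + 2*X*(75 + X)/3)
1/((3728 - 787) + m(-1)) = 1/((3728 - 787) + (-4 + 50*(-1) + (2/3)*(-1)**2)) = 1/(2941 + (-4 - 50 + (2/3)*1)) = 1/(2941 + (-4 - 50 + 2/3)) = 1/(2941 - 160/3) = 1/(8663/3) = 3/8663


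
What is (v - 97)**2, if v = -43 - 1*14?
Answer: 23716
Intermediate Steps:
v = -57 (v = -43 - 14 = -57)
(v - 97)**2 = (-57 - 97)**2 = (-154)**2 = 23716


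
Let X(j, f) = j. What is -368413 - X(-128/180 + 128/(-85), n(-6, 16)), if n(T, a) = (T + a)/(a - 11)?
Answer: -281834249/765 ≈ -3.6841e+5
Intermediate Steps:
n(T, a) = (T + a)/(-11 + a)
-368413 - X(-128/180 + 128/(-85), n(-6, 16)) = -368413 - (-128/180 + 128/(-85)) = -368413 - (-128*1/180 + 128*(-1/85)) = -368413 - (-32/45 - 128/85) = -368413 - 1*(-1696/765) = -368413 + 1696/765 = -281834249/765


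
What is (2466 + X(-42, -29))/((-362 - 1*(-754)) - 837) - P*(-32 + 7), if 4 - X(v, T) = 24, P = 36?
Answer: 398054/445 ≈ 894.50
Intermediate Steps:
X(v, T) = -20 (X(v, T) = 4 - 1*24 = 4 - 24 = -20)
(2466 + X(-42, -29))/((-362 - 1*(-754)) - 837) - P*(-32 + 7) = (2466 - 20)/((-362 - 1*(-754)) - 837) - 36*(-32 + 7) = 2446/((-362 + 754) - 837) - 36*(-25) = 2446/(392 - 837) - 1*(-900) = 2446/(-445) + 900 = 2446*(-1/445) + 900 = -2446/445 + 900 = 398054/445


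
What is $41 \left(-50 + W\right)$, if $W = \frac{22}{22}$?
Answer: $-2009$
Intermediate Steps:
$W = 1$ ($W = 22 \cdot \frac{1}{22} = 1$)
$41 \left(-50 + W\right) = 41 \left(-50 + 1\right) = 41 \left(-49\right) = -2009$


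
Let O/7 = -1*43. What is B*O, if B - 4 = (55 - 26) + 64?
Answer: -29197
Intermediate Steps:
O = -301 (O = 7*(-1*43) = 7*(-43) = -301)
B = 97 (B = 4 + ((55 - 26) + 64) = 4 + (29 + 64) = 4 + 93 = 97)
B*O = 97*(-301) = -29197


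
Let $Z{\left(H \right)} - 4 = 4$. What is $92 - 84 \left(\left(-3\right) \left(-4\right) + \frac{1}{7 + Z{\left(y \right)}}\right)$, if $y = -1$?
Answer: $- \frac{4608}{5} \approx -921.6$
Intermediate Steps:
$Z{\left(H \right)} = 8$ ($Z{\left(H \right)} = 4 + 4 = 8$)
$92 - 84 \left(\left(-3\right) \left(-4\right) + \frac{1}{7 + Z{\left(y \right)}}\right) = 92 - 84 \left(\left(-3\right) \left(-4\right) + \frac{1}{7 + 8}\right) = 92 - 84 \left(12 + \frac{1}{15}\right) = 92 - \frac{5068}{5} = - \frac{4608}{5}$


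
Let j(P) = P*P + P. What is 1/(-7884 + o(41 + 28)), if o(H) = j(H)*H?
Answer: 1/325386 ≈ 3.0733e-6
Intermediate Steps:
j(P) = P + P**2 (j(P) = P**2 + P = P + P**2)
o(H) = H**2*(1 + H) (o(H) = (H*(1 + H))*H = H**2*(1 + H))
1/(-7884 + o(41 + 28)) = 1/(-7884 + (41 + 28)**2*(1 + (41 + 28))) = 1/(-7884 + 69**2*(1 + 69)) = 1/(-7884 + 4761*70) = 1/(-7884 + 333270) = 1/325386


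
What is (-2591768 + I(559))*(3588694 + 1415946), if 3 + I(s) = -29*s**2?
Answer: -58322673260800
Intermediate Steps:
I(s) = -3 - 29*s**2
(-2591768 + I(559))*(3588694 + 1415946) = (-2591768 + (-3 - 29*559**2))*(3588694 + 1415946) = (-2591768 + (-3 - 29*312481))*5004640 = (-2591768 + (-3 - 9061949))*5004640 = (-2591768 - 9061952)*5004640 = -11653720*5004640 = -58322673260800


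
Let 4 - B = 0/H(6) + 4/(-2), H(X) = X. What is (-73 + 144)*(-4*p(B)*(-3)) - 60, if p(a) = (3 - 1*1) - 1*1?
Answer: 792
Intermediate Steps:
B = 6 (B = 4 - (0/6 + 4/(-2)) = 4 - (0*(⅙) + 4*(-½)) = 4 - (0 - 2) = 4 - 1*(-2) = 4 + 2 = 6)
p(a) = 1 (p(a) = (3 - 1) - 1 = 2 - 1 = 1)
(-73 + 144)*(-4*p(B)*(-3)) - 60 = (-73 + 144)*(-4*1*(-3)) - 60 = 71*(-4*(-3)) - 60 = 71*12 - 60 = 852 - 60 = 792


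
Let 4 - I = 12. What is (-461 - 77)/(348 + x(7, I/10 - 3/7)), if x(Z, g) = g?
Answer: -18830/12137 ≈ -1.5515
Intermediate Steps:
I = -8 (I = 4 - 1*12 = 4 - 12 = -8)
(-461 - 77)/(348 + x(7, I/10 - 3/7)) = (-461 - 77)/(348 + (-8/10 - 3/7)) = -538/(348 + (-8*⅒ - 3*⅐)) = -538/(348 + (-⅘ - 3/7)) = -538/(348 - 43/35) = -538/12137/35 = -538*35/12137 = -18830/12137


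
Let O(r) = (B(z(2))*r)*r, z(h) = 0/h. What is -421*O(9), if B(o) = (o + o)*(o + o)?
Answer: 0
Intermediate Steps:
z(h) = 0
B(o) = 4*o**2 (B(o) = (2*o)*(2*o) = 4*o**2)
O(r) = 0 (O(r) = ((4*0**2)*r)*r = ((4*0)*r)*r = (0*r)*r = 0*r = 0)
-421*O(9) = -421*0 = 0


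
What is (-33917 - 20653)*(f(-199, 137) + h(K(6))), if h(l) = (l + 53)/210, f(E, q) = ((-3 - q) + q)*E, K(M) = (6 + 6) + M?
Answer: -228177179/7 ≈ -3.2597e+7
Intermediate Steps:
K(M) = 12 + M
f(E, q) = -3*E
h(l) = 53/210 + l/210 (h(l) = (53 + l)*(1/210) = 53/210 + l/210)
(-33917 - 20653)*(f(-199, 137) + h(K(6))) = (-33917 - 20653)*(-3*(-199) + (53/210 + (12 + 6)/210)) = -54570*(597 + (53/210 + (1/210)*18)) = -54570*(597 + (53/210 + 3/35)) = -54570*(597 + 71/210) = -54570*125441/210 = -228177179/7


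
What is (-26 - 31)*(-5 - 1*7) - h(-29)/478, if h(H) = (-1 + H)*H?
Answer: 163041/239 ≈ 682.18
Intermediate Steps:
h(H) = H*(-1 + H)
(-26 - 31)*(-5 - 1*7) - h(-29)/478 = (-26 - 31)*(-5 - 1*7) - (-29*(-1 - 29))/478 = -57*(-5 - 7) - (-29*(-30))/478 = -57*(-12) - 870/478 = 684 - 1*435/239 = 684 - 435/239 = 163041/239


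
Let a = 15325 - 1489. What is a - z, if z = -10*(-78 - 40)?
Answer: 12656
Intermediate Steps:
a = 13836
z = 1180 (z = -10*(-118) = 1180)
a - z = 13836 - 1*1180 = 13836 - 1180 = 12656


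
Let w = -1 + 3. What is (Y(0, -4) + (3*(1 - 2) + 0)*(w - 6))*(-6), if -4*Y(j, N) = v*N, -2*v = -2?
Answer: -78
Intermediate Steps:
v = 1 (v = -1/2*(-2) = 1)
w = 2
Y(j, N) = -N/4
(Y(0, -4) + (3*(1 - 2) + 0)*(w - 6))*(-6) = (-1/4*(-4) + (3*(1 - 2) + 0)*(2 - 6))*(-6) = (1 + (3*(-1) + 0)*(-4))*(-6) = (1 + (-3 + 0)*(-4))*(-6) = (1 - 3*(-4))*(-6) = (1 + 12)*(-6) = 13*(-6) = -78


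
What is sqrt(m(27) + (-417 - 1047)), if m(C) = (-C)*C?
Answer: I*sqrt(2193) ≈ 46.829*I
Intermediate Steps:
m(C) = -C**2
sqrt(m(27) + (-417 - 1047)) = sqrt(-1*27**2 + (-417 - 1047)) = sqrt(-1*729 - 1464) = sqrt(-729 - 1464) = sqrt(-2193) = I*sqrt(2193)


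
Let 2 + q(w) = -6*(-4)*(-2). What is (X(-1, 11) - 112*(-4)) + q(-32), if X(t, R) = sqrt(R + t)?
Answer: 398 + sqrt(10) ≈ 401.16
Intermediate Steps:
q(w) = -50 (q(w) = -2 - 6*(-4)*(-2) = -2 + 24*(-2) = -2 - 48 = -50)
(X(-1, 11) - 112*(-4)) + q(-32) = (sqrt(11 - 1) - 112*(-4)) - 50 = (sqrt(10) + 448) - 50 = (448 + sqrt(10)) - 50 = 398 + sqrt(10)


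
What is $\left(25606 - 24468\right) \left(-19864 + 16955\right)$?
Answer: $-3310442$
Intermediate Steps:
$\left(25606 - 24468\right) \left(-19864 + 16955\right) = \left(25606 - 24468\right) \left(-2909\right) = 1138 \left(-2909\right) = -3310442$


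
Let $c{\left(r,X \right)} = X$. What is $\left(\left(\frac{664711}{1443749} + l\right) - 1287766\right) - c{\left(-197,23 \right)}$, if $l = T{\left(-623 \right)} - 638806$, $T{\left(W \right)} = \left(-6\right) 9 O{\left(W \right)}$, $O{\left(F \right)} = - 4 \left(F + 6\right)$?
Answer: $- \frac{2973930256672}{1443749} \approx -2.0599 \cdot 10^{6}$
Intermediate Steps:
$O{\left(F \right)} = -24 - 4 F$ ($O{\left(F \right)} = - 4 \left(6 + F\right) = -24 - 4 F$)
$T{\left(W \right)} = 1296 + 216 W$ ($T{\left(W \right)} = \left(-6\right) 9 \left(-24 - 4 W\right) = - 54 \left(-24 - 4 W\right) = 1296 + 216 W$)
$l = -772078$ ($l = \left(1296 + 216 \left(-623\right)\right) - 638806 = \left(1296 - 134568\right) - 638806 = -133272 - 638806 = -772078$)
$\left(\left(\frac{664711}{1443749} + l\right) - 1287766\right) - c{\left(-197,23 \right)} = \left(\left(\frac{664711}{1443749} - 772078\right) - 1287766\right) - 23 = \left(- \frac{1114686175711}{1443749} - 1287766\right) - 23 = - \frac{2973897050445}{1443749} - 23 = - \frac{2973930256672}{1443749}$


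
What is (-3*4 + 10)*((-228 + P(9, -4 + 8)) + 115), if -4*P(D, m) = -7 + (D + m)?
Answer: 229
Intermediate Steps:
P(D, m) = 7/4 - D/4 - m/4 (P(D, m) = -(-7 + (D + m))/4 = -(-7 + D + m)/4 = 7/4 - D/4 - m/4)
(-3*4 + 10)*((-228 + P(9, -4 + 8)) + 115) = (-3*4 + 10)*((-228 + (7/4 - 1/4*9 - (-4 + 8)/4)) + 115) = (-12 + 10)*((-228 + (7/4 - 9/4 - 1/4*4)) + 115) = -2*((-228 + (7/4 - 9/4 - 1)) + 115) = -2*((-228 - 3/2) + 115) = -2*(-459/2 + 115) = -2*(-229/2) = 229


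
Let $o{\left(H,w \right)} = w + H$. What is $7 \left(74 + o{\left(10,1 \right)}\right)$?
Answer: $595$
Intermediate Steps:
$o{\left(H,w \right)} = H + w$
$7 \left(74 + o{\left(10,1 \right)}\right) = 7 \left(74 + \left(10 + 1\right)\right) = 7 \left(74 + 11\right) = 7 \cdot 85 = 595$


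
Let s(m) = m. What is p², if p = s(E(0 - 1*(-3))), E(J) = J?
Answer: 9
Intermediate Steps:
p = 3 (p = 0 - 1*(-3) = 0 + 3 = 3)
p² = 3² = 9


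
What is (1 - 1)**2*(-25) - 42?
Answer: -42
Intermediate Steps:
(1 - 1)**2*(-25) - 42 = 0**2*(-25) - 42 = 0*(-25) - 42 = 0 - 42 = -42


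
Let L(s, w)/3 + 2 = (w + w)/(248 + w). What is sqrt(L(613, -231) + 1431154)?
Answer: sqrt(413578210)/17 ≈ 1196.3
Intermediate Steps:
L(s, w) = -6 + 6*w/(248 + w) (L(s, w) = -6 + 3*((w + w)/(248 + w)) = -6 + 3*((2*w)/(248 + w)) = -6 + 3*(2*w/(248 + w)) = -6 + 6*w/(248 + w))
sqrt(L(613, -231) + 1431154) = sqrt(-1488/(248 - 231) + 1431154) = sqrt(-1488/17 + 1431154) = sqrt(24328130/17) = sqrt(413578210)/17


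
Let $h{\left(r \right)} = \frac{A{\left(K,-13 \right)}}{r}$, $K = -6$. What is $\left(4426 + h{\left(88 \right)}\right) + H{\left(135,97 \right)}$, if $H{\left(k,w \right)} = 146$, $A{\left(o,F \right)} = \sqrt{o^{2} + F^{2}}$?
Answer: $4572 + \frac{\sqrt{205}}{88} \approx 4572.2$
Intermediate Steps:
$A{\left(o,F \right)} = \sqrt{F^{2} + o^{2}}$
$h{\left(r \right)} = \frac{\sqrt{205}}{r}$ ($h{\left(r \right)} = \frac{\sqrt{\left(-13\right)^{2} + \left(-6\right)^{2}}}{r} = \frac{\sqrt{169 + 36}}{r} = \frac{\sqrt{205}}{r}$)
$\left(4426 + h{\left(88 \right)}\right) + H{\left(135,97 \right)} = \left(4426 + \frac{\sqrt{205}}{88}\right) + 146 = 4572 + \frac{\sqrt{205}}{88}$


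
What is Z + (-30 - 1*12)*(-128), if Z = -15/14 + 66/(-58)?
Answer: 2181759/406 ≈ 5373.8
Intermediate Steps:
Z = -897/406 (Z = -15*1/14 + 66*(-1/58) = -15/14 - 33/29 = -897/406 ≈ -2.2094)
Z + (-30 - 1*12)*(-128) = -897/406 + (-30 - 1*12)*(-128) = -897/406 + (-30 - 12)*(-128) = -897/406 - 42*(-128) = -897/406 + 5376 = 2181759/406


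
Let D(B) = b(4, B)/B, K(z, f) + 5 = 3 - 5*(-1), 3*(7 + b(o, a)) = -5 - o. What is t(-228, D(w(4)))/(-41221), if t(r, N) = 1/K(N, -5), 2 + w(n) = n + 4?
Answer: -1/123663 ≈ -8.0865e-6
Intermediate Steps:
b(o, a) = -26/3 - o/3 (b(o, a) = -7 + (-5 - o)/3 = -7 + (-5/3 - o/3) = -26/3 - o/3)
K(z, f) = 3 (K(z, f) = -5 + (3 - 5*(-1)) = -5 + (3 + 5) = -5 + 8 = 3)
w(n) = 2 + n (w(n) = -2 + (n + 4) = -2 + (4 + n) = 2 + n)
D(B) = -10/B (D(B) = (-26/3 - ⅓*4)/B = (-26/3 - 4/3)/B = -10/B)
t(r, N) = ⅓ (t(r, N) = 1/3 = ⅓)
t(-228, D(w(4)))/(-41221) = (⅓)/(-41221) = (⅓)*(-1/41221) = -1/123663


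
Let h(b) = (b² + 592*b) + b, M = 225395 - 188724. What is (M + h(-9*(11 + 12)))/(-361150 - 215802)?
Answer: 43231/576952 ≈ 0.074930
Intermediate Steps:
M = 36671
h(b) = b² + 593*b
(M + h(-9*(11 + 12)))/(-361150 - 215802) = (36671 + (-9*(11 + 12))*(593 - 9*(11 + 12)))/(-361150 - 215802) = (36671 + (-9*23)*(593 - 9*23))/(-576952) = (36671 - 207*(593 - 207))*(-1/576952) = (36671 - 207*386)*(-1/576952) = (36671 - 79902)*(-1/576952) = -43231*(-1/576952) = 43231/576952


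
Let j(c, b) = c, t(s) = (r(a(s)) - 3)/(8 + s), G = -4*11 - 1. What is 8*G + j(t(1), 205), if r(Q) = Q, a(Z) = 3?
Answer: -360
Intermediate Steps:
G = -45 (G = -44 - 1 = -45)
t(s) = 0 (t(s) = (3 - 3)/(8 + s) = 0/(8 + s) = 0)
8*G + j(t(1), 205) = 8*(-45) + 0 = -360 + 0 = -360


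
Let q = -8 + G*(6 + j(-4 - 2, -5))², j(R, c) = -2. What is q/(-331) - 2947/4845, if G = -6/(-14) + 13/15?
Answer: -2419909/3741955 ≈ -0.64670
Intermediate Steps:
G = 136/105 (G = -6*(-1/14) + 13*(1/15) = 3/7 + 13/15 = 136/105 ≈ 1.2952)
q = 1336/105 (q = -8 + 136*(6 - 2)²/105 = -8 + (136/105)*4² = -8 + (136/105)*16 = -8 + 2176/105 = 1336/105 ≈ 12.724)
q/(-331) - 2947/4845 = (1336/105)/(-331) - 2947/4845 = (1336/105)*(-1/331) - 2947*1/4845 = -1336/34755 - 2947/4845 = -2419909/3741955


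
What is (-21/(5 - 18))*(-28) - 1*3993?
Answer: -52497/13 ≈ -4038.2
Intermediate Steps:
(-21/(5 - 18))*(-28) - 1*3993 = (-21/(-13))*(-28) - 3993 = -1/13*(-21)*(-28) - 3993 = (21/13)*(-28) - 3993 = -588/13 - 3993 = -52497/13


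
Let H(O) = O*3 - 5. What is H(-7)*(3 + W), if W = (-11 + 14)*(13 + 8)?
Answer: -1716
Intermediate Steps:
H(O) = -5 + 3*O (H(O) = 3*O - 5 = -5 + 3*O)
W = 63 (W = 3*21 = 63)
H(-7)*(3 + W) = (-5 + 3*(-7))*(3 + 63) = (-5 - 21)*66 = -26*66 = -1716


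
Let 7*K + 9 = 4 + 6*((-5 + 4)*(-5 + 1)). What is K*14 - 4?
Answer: 34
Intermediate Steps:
K = 19/7 (K = -9/7 + (4 + 6*((-5 + 4)*(-5 + 1)))/7 = -9/7 + (4 + 6*(-1*(-4)))/7 = -9/7 + (4 + 6*4)/7 = -9/7 + (4 + 24)/7 = -9/7 + (1/7)*28 = -9/7 + 4 = 19/7 ≈ 2.7143)
K*14 - 4 = (19/7)*14 - 4 = 38 - 4 = 34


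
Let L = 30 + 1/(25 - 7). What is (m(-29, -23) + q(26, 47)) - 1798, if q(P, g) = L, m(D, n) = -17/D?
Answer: -922561/522 ≈ -1767.4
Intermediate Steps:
L = 541/18 (L = 30 + 1/18 = 541/18 ≈ 30.056)
q(P, g) = 541/18
(m(-29, -23) + q(26, 47)) - 1798 = (-17/(-29) + 541/18) - 1798 = (-17*(-1/29) + 541/18) - 1798 = (17/29 + 541/18) - 1798 = 15995/522 - 1798 = -922561/522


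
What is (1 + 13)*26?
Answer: 364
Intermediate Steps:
(1 + 13)*26 = 14*26 = 364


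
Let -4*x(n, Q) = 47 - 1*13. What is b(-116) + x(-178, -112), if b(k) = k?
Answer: -249/2 ≈ -124.50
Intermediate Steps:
x(n, Q) = -17/2 (x(n, Q) = -(47 - 1*13)/4 = -(47 - 13)/4 = -1/4*34 = -17/2)
b(-116) + x(-178, -112) = -116 - 17/2 = -249/2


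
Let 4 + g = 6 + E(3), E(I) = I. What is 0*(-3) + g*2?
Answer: 10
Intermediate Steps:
g = 5 (g = -4 + (6 + 3) = -4 + 9 = 5)
0*(-3) + g*2 = 0*(-3) + 5*2 = 0 + 10 = 10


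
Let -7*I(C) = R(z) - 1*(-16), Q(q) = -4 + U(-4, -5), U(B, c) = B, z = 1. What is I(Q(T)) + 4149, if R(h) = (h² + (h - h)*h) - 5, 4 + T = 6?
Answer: 29031/7 ≈ 4147.3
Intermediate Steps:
T = 2 (T = -4 + 6 = 2)
R(h) = -5 + h² (R(h) = (h² + 0*h) - 5 = (h² + 0) - 5 = h² - 5 = -5 + h²)
Q(q) = -8 (Q(q) = -4 - 4 = -8)
I(C) = -12/7 (I(C) = -((-5 + 1²) - 1*(-16))/7 = -((-5 + 1) + 16)/7 = -(-4 + 16)/7 = -⅐*12 = -12/7)
I(Q(T)) + 4149 = -12/7 + 4149 = 29031/7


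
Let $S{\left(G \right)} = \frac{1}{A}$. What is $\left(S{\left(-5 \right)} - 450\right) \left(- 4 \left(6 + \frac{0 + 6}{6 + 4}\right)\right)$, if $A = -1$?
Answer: $\frac{59532}{5} \approx 11906.0$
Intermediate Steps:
$S{\left(G \right)} = -1$ ($S{\left(G \right)} = \frac{1}{-1} = -1$)
$\left(S{\left(-5 \right)} - 450\right) \left(- 4 \left(6 + \frac{0 + 6}{6 + 4}\right)\right) = \left(-1 - 450\right) \left(- 4 \left(6 + \frac{0 + 6}{6 + 4}\right)\right) = - 451 \left(- 4 \left(6 + \frac{6}{10}\right)\right) = - 451 \left(- 4 \left(6 + 6 \cdot \frac{1}{10}\right)\right) = - 451 \left(- 4 \left(6 + \frac{3}{5}\right)\right) = - 451 \left(\left(-4\right) \frac{33}{5}\right) = \left(-451\right) \left(- \frac{132}{5}\right) = \frac{59532}{5}$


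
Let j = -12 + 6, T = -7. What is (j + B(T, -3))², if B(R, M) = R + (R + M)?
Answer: 529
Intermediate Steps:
B(R, M) = M + 2*R (B(R, M) = R + (M + R) = M + 2*R)
j = -6
(j + B(T, -3))² = (-6 + (-3 + 2*(-7)))² = (-6 + (-3 - 14))² = (-6 - 17)² = (-23)² = 529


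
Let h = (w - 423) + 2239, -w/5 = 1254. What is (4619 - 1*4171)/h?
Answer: -224/2227 ≈ -0.10058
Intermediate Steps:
w = -6270 (w = -5*1254 = -6270)
h = -4454 (h = (-6270 - 423) + 2239 = -6693 + 2239 = -4454)
(4619 - 1*4171)/h = (4619 - 1*4171)/(-4454) = (4619 - 4171)*(-1/4454) = 448*(-1/4454) = -224/2227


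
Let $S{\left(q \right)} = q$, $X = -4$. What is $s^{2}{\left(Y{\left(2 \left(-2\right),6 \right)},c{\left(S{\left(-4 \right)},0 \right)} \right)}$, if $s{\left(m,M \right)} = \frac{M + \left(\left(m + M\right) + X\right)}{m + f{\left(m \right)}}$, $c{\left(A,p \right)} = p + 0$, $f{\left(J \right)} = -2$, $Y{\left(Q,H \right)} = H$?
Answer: $\frac{1}{4} \approx 0.25$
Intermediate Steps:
$c{\left(A,p \right)} = p$
$s{\left(m,M \right)} = \frac{-4 + m + 2 M}{-2 + m}$ ($s{\left(m,M \right)} = \frac{M - \left(4 - M - m\right)}{m - 2} = \frac{M - \left(4 - M - m\right)}{-2 + m} = \frac{M + \left(-4 + M + m\right)}{-2 + m} = \frac{-4 + m + 2 M}{-2 + m}$)
$s^{2}{\left(Y{\left(2 \left(-2\right),6 \right)},c{\left(S{\left(-4 \right)},0 \right)} \right)} = \left(\frac{-4 + 6 + 2 \cdot 0}{-2 + 6}\right)^{2} = \left(\frac{-4 + 6 + 0}{4}\right)^{2} = \left(\frac{1}{4} \cdot 2\right)^{2} = \left(\frac{1}{2}\right)^{2} = \frac{1}{4}$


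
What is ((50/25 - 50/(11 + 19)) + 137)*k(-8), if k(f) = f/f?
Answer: 412/3 ≈ 137.33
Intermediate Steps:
k(f) = 1
((50/25 - 50/(11 + 19)) + 137)*k(-8) = ((50/25 - 50/(11 + 19)) + 137)*1 = ((50*(1/25) - 50/30) + 137)*1 = ((2 - 50*1/30) + 137)*1 = ((2 - 5/3) + 137)*1 = (⅓ + 137)*1 = (412/3)*1 = 412/3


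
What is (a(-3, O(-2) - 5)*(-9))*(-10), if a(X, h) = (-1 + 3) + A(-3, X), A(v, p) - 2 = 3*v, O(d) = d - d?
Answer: -450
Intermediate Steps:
O(d) = 0
A(v, p) = 2 + 3*v
a(X, h) = -5 (a(X, h) = (-1 + 3) + (2 + 3*(-3)) = 2 + (2 - 9) = 2 - 7 = -5)
(a(-3, O(-2) - 5)*(-9))*(-10) = -5*(-9)*(-10) = 45*(-10) = -450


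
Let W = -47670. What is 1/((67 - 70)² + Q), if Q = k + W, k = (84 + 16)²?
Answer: -1/37661 ≈ -2.6553e-5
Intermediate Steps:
k = 10000 (k = 100² = 10000)
Q = -37670 (Q = 10000 - 47670 = -37670)
1/((67 - 70)² + Q) = 1/((67 - 70)² - 37670) = 1/((-3)² - 37670) = 1/(9 - 37670) = 1/(-37661) = -1/37661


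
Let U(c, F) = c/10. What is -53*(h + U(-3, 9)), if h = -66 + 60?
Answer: 3339/10 ≈ 333.90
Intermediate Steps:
U(c, F) = c/10 (U(c, F) = c*(⅒) = c/10)
h = -6
-53*(h + U(-3, 9)) = -53*(-6 + (⅒)*(-3)) = -53*(-6 - 3/10) = -53*(-63/10) = 3339/10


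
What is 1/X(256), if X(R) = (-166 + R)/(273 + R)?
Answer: 529/90 ≈ 5.8778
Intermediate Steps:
X(R) = (-166 + R)/(273 + R)
1/X(256) = 1/((-166 + 256)/(273 + 256)) = 1/(90/529) = 529/90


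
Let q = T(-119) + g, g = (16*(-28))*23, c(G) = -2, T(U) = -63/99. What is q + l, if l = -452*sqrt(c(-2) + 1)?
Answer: -113351/11 - 452*I ≈ -10305.0 - 452.0*I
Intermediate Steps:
T(U) = -7/11 (T(U) = -63*1/99 = -7/11)
g = -10304 (g = -448*23 = -10304)
q = -113351/11 (q = -7/11 - 10304 = -113351/11 ≈ -10305.)
l = -452*I (l = -452*sqrt(-2 + 1) = -452*I ≈ -452.0*I)
q + l = -113351/11 - 452*I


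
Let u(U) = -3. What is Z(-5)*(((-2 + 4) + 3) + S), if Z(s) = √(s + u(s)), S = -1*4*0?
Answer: 10*I*√2 ≈ 14.142*I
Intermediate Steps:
S = 0 (S = -4*0 = 0)
Z(s) = √(-3 + s) (Z(s) = √(s - 3) = √(-3 + s))
Z(-5)*(((-2 + 4) + 3) + S) = √(-3 - 5)*(((-2 + 4) + 3) + 0) = √(-8)*((2 + 3) + 0) = (2*I*√2)*(5 + 0) = (2*I*√2)*5 = 10*I*√2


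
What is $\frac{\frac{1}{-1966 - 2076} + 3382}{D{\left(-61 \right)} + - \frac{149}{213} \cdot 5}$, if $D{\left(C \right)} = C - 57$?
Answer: $- \frac{2911719159}{104602918} \approx -27.836$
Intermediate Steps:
$D{\left(C \right)} = -57 + C$
$\frac{\frac{1}{-1966 - 2076} + 3382}{D{\left(-61 \right)} + - \frac{149}{213} \cdot 5} = \frac{\frac{1}{-1966 - 2076} + 3382}{\left(-57 - 61\right) + - \frac{149}{213} \cdot 5} = \frac{\frac{1}{-4042} + 3382}{-118 + \left(-149\right) \frac{1}{213} \cdot 5} = \frac{- \frac{1}{4042} + 3382}{-118 - \frac{745}{213}} = \frac{13670043}{4042 \left(-118 - \frac{745}{213}\right)} = \frac{13670043}{4042 \left(- \frac{25879}{213}\right)} = \frac{13670043}{4042} \left(- \frac{213}{25879}\right) = - \frac{2911719159}{104602918}$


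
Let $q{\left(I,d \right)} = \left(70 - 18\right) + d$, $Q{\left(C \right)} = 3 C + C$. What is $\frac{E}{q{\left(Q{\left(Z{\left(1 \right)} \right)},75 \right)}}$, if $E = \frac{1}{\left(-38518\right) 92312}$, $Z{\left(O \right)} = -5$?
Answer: $- \frac{1}{451570549232} \approx -2.2145 \cdot 10^{-12}$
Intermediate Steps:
$Q{\left(C \right)} = 4 C$
$E = - \frac{1}{3555673616}$ ($E = \left(- \frac{1}{38518}\right) \frac{1}{92312} = - \frac{1}{3555673616} \approx -2.8124 \cdot 10^{-10}$)
$q{\left(I,d \right)} = 52 + d$
$\frac{E}{q{\left(Q{\left(Z{\left(1 \right)} \right)},75 \right)}} = - \frac{1}{3555673616 \left(52 + 75\right)} = - \frac{1}{3555673616 \cdot 127} = \left(- \frac{1}{3555673616}\right) \frac{1}{127} = - \frac{1}{451570549232}$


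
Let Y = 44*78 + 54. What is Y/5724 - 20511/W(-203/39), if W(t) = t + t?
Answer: 190842038/96831 ≈ 1970.9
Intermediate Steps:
W(t) = 2*t
Y = 3486 (Y = 3432 + 54 = 3486)
Y/5724 - 20511/W(-203/39) = 3486/5724 - 20511/(2*(-203/39)) = 3486*(1/5724) - 20511/(2*(-203*1/39)) = 581/954 - 20511/(2*(-203/39)) = 581/954 - 20511/(-406/39) = 581/954 - 20511*(-39/406) = 581/954 + 799929/406 = 190842038/96831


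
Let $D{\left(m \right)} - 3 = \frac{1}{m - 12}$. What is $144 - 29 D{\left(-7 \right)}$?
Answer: $\frac{1112}{19} \approx 58.526$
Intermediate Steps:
$D{\left(m \right)} = 3 + \frac{1}{-12 + m}$ ($D{\left(m \right)} = 3 + \frac{1}{m - 12} = 3 + \frac{1}{-12 + m}$)
$144 - 29 D{\left(-7 \right)} = 144 - 29 \frac{-35 + 3 \left(-7\right)}{-12 - 7} = 144 - 29 \frac{-35 - 21}{-19} = 144 - 29 \left(\left(- \frac{1}{19}\right) \left(-56\right)\right) = 144 - \frac{1624}{19} = \frac{1112}{19}$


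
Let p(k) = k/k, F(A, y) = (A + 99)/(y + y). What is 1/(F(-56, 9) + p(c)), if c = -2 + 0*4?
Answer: 18/61 ≈ 0.29508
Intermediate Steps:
F(A, y) = (99 + A)/(2*y) (F(A, y) = (99 + A)/((2*y)) = (99 + A)*(1/(2*y)) = (99 + A)/(2*y))
c = -2 (c = -2 + 0 = -2)
p(k) = 1
1/(F(-56, 9) + p(c)) = 1/((½)*(99 - 56)/9 + 1) = 1/((½)*(⅑)*43 + 1) = 1/(43/18 + 1) = 1/(61/18) = 18/61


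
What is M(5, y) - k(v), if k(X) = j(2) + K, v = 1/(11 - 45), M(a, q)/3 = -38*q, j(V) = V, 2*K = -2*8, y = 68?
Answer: -7746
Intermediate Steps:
K = -8 (K = (-2*8)/2 = (½)*(-16) = -8)
M(a, q) = -114*q (M(a, q) = 3*(-38*q) = -114*q)
v = -1/34 (v = 1/(-34) = -1/34 ≈ -0.029412)
k(X) = -6 (k(X) = 2 - 8 = -6)
M(5, y) - k(v) = -114*68 - 1*(-6) = -7752 + 6 = -7746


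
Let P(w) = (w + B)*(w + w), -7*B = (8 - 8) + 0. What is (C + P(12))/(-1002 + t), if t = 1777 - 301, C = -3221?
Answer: -2933/474 ≈ -6.1878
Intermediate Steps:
t = 1476
B = 0 (B = -((8 - 8) + 0)/7 = -(0 + 0)/7 = -⅐*0 = 0)
P(w) = 2*w² (P(w) = (w + 0)*(w + w) = w*(2*w) = 2*w²)
(C + P(12))/(-1002 + t) = (-3221 + 2*12²)/(-1002 + 1476) = (-3221 + 2*144)/474 = (-3221 + 288)*(1/474) = -2933*1/474 = -2933/474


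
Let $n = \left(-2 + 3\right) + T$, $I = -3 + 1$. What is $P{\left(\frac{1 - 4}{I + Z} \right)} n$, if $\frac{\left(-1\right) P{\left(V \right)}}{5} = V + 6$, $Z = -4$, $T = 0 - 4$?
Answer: $\frac{195}{2} \approx 97.5$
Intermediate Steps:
$T = -4$ ($T = 0 - 4 = -4$)
$I = -2$
$P{\left(V \right)} = -30 - 5 V$ ($P{\left(V \right)} = - 5 \left(V + 6\right) = - 5 \left(6 + V\right) = -30 - 5 V$)
$n = -3$ ($n = \left(-2 + 3\right) - 4 = 1 - 4 = -3$)
$P{\left(\frac{1 - 4}{I + Z} \right)} n = \left(-30 - 5 \frac{1 - 4}{-2 - 4}\right) \left(-3\right) = \left(-30 - 5 \left(- \frac{3}{-6}\right)\right) \left(-3\right) = \left(-30 - 5 \left(\left(-3\right) \left(- \frac{1}{6}\right)\right)\right) \left(-3\right) = \left(-30 - \frac{5}{2}\right) \left(-3\right) = \left(- \frac{65}{2}\right) \left(-3\right) = \frac{195}{2}$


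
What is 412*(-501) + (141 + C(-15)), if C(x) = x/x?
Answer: -206270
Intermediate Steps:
C(x) = 1
412*(-501) + (141 + C(-15)) = 412*(-501) + (141 + 1) = -206412 + 142 = -206270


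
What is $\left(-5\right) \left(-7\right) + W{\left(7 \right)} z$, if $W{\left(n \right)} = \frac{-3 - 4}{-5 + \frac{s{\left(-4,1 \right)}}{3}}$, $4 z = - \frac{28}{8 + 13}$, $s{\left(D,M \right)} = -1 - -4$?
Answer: $\frac{413}{12} \approx 34.417$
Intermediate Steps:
$s{\left(D,M \right)} = 3$ ($s{\left(D,M \right)} = -1 + 4 = 3$)
$z = - \frac{1}{3}$ ($z = \frac{\left(-28\right) \frac{1}{8 + 13}}{4} = \frac{\left(-28\right) \frac{1}{21}}{4} = \frac{1}{4} \left(- \frac{4}{3}\right) = - \frac{1}{3} \approx -0.33333$)
$W{\left(n \right)} = \frac{7}{4}$ ($W{\left(n \right)} = \frac{-3 - 4}{-5 + \frac{3}{3}} = - \frac{7}{-5 + 3 \cdot \frac{1}{3}} = - \frac{7}{-5 + 1} = - \frac{7}{-4} = \left(-7\right) \left(- \frac{1}{4}\right) = \frac{7}{4}$)
$\left(-5\right) \left(-7\right) + W{\left(7 \right)} z = \left(-5\right) \left(-7\right) + \frac{7}{4} \left(- \frac{1}{3}\right) = 35 - \frac{7}{12} = \frac{413}{12}$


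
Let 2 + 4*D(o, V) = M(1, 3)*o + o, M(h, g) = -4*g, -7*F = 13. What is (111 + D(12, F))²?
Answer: 24025/4 ≈ 6006.3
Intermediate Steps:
F = -13/7 (F = -⅐*13 = -13/7 ≈ -1.8571)
D(o, V) = -½ - 11*o/4 (D(o, V) = -½ + ((-4*3)*o + o)/4 = -½ + (-12*o + o)/4 = -½ + (-11*o)/4 = -½ - 11*o/4)
(111 + D(12, F))² = (111 + (-½ - 11/4*12))² = (111 + (-½ - 33))² = (111 - 67/2)² = (155/2)² = 24025/4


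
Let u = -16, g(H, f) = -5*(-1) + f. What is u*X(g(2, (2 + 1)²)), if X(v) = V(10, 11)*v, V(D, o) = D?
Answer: -2240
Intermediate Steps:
g(H, f) = 5 + f
X(v) = 10*v
u*X(g(2, (2 + 1)²)) = -160*(5 + (2 + 1)²) = -160*(5 + 3²) = -160*(5 + 9) = -160*14 = -16*140 = -2240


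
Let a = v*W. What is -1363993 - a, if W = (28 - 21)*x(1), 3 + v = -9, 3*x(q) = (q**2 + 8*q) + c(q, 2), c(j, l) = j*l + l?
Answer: -1363629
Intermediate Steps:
c(j, l) = l + j*l
x(q) = 2/3 + q**2/3 + 10*q/3 (x(q) = ((q**2 + 8*q) + 2*(1 + q))/3 = ((q**2 + 8*q) + (2 + 2*q))/3 = (2 + q**2 + 10*q)/3 = 2/3 + q**2/3 + 10*q/3)
v = -12 (v = -3 - 9 = -12)
W = 91/3 (W = (28 - 21)*(2/3 + (1/3)*1**2 + (10/3)*1) = 7*(2/3 + (1/3)*1 + 10/3) = 7*(2/3 + 1/3 + 10/3) = 7*(13/3) = 91/3 ≈ 30.333)
a = -364 (a = -12*91/3 = -364)
-1363993 - a = -1363993 - 1*(-364) = -1363993 + 364 = -1363629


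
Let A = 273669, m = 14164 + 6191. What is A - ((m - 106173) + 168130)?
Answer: 191357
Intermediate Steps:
m = 20355
A - ((m - 106173) + 168130) = 273669 - ((20355 - 106173) + 168130) = 273669 - (-85818 + 168130) = 273669 - 1*82312 = 273669 - 82312 = 191357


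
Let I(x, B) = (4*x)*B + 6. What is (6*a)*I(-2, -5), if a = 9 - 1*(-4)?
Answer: 3588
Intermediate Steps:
I(x, B) = 6 + 4*B*x (I(x, B) = 4*B*x + 6 = 6 + 4*B*x)
a = 13 (a = 9 + 4 = 13)
(6*a)*I(-2, -5) = (6*13)*(6 + 4*(-5)*(-2)) = 78*(6 + 40) = 78*46 = 3588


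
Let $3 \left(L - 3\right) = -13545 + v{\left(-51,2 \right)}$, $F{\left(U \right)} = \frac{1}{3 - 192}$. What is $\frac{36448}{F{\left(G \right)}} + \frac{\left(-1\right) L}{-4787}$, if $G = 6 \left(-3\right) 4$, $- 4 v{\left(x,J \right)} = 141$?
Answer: $- \frac{131904309551}{19148} \approx -6.8887 \cdot 10^{6}$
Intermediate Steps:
$v{\left(x,J \right)} = - \frac{141}{4}$ ($v{\left(x,J \right)} = \left(- \frac{1}{4}\right) 141 = - \frac{141}{4}$)
$G = -72$ ($G = \left(-18\right) 4 = -72$)
$F{\left(U \right)} = - \frac{1}{189}$ ($F{\left(U \right)} = \frac{1}{-189} = - \frac{1}{189}$)
$L = - \frac{18095}{4}$ ($L = 3 + \frac{-13545 - \frac{141}{4}}{3} = 3 + \frac{1}{3} \left(- \frac{54321}{4}\right) = 3 - \frac{18107}{4} = - \frac{18095}{4} \approx -4523.8$)
$\frac{36448}{F{\left(G \right)}} + \frac{\left(-1\right) L}{-4787} = \frac{36448}{- \frac{1}{189}} + \frac{\left(-1\right) \left(- \frac{18095}{4}\right)}{-4787} = 36448 \left(-189\right) + \frac{18095}{4} \left(- \frac{1}{4787}\right) = -6888672 - \frac{18095}{19148} = - \frac{131904309551}{19148}$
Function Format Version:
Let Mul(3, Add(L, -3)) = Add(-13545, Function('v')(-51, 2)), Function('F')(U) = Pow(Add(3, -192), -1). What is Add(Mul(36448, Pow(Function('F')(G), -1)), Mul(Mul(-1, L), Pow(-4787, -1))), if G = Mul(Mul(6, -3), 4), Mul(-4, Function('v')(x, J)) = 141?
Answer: Rational(-131904309551, 19148) ≈ -6.8887e+6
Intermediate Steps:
Function('v')(x, J) = Rational(-141, 4) (Function('v')(x, J) = Mul(Rational(-1, 4), 141) = Rational(-141, 4))
G = -72 (G = Mul(-18, 4) = -72)
Function('F')(U) = Rational(-1, 189) (Function('F')(U) = Pow(-189, -1) = Rational(-1, 189))
L = Rational(-18095, 4) (L = Add(3, Mul(Rational(1, 3), Add(-13545, Rational(-141, 4)))) = Add(3, Mul(Rational(1, 3), Rational(-54321, 4))) = Add(3, Rational(-18107, 4)) = Rational(-18095, 4) ≈ -4523.8)
Add(Mul(36448, Pow(Function('F')(G), -1)), Mul(Mul(-1, L), Pow(-4787, -1))) = Add(Mul(36448, Pow(Rational(-1, 189), -1)), Mul(Mul(-1, Rational(-18095, 4)), Pow(-4787, -1))) = Add(Mul(36448, -189), Mul(Rational(18095, 4), Rational(-1, 4787))) = Add(-6888672, Rational(-18095, 19148)) = Rational(-131904309551, 19148)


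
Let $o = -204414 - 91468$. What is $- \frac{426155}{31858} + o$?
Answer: $- \frac{9426634911}{31858} \approx -2.959 \cdot 10^{5}$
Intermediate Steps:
$o = -295882$
$- \frac{426155}{31858} + o = - \frac{426155}{31858} - 295882 = - \frac{9426634911}{31858}$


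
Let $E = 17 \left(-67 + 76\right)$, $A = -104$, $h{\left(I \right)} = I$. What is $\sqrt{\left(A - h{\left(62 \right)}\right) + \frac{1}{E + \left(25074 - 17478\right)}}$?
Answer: $\frac{i \sqrt{1107532713}}{2583} \approx 12.884 i$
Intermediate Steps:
$E = 153$ ($E = 17 \cdot 9 = 153$)
$\sqrt{\left(A - h{\left(62 \right)}\right) + \frac{1}{E + \left(25074 - 17478\right)}} = \sqrt{\left(-104 - 62\right) + \frac{1}{153 + \left(25074 - 17478\right)}} = \sqrt{\left(-104 - 62\right) + \frac{1}{153 + 7596}} = \sqrt{-166 + \frac{1}{7749}} = \sqrt{- \frac{1286333}{7749}} = \frac{i \sqrt{1107532713}}{2583}$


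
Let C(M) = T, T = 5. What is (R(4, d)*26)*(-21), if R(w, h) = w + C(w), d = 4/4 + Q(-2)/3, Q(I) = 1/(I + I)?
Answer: -4914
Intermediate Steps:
Q(I) = 1/(2*I)
C(M) = 5
d = 11/12 (d = 4/4 + ((1/2)/(-2))/3 = 4*(1/4) + ((1/2)*(-1/2))*(1/3) = 1 - 1/4*1/3 = 1 - 1/12 = 11/12 ≈ 0.91667)
R(w, h) = 5 + w (R(w, h) = w + 5 = 5 + w)
(R(4, d)*26)*(-21) = ((5 + 4)*26)*(-21) = (9*26)*(-21) = 234*(-21) = -4914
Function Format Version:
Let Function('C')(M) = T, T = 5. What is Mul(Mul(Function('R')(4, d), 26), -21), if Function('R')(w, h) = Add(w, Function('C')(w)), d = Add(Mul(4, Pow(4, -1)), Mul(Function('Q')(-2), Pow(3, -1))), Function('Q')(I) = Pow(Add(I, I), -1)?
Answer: -4914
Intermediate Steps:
Function('Q')(I) = Mul(Rational(1, 2), Pow(I, -1)) (Function('Q')(I) = Pow(Mul(2, I), -1) = Mul(Rational(1, 2), Pow(I, -1)))
Function('C')(M) = 5
d = Rational(11, 12) (d = Add(Mul(4, Pow(4, -1)), Mul(Mul(Rational(1, 2), Pow(-2, -1)), Pow(3, -1))) = Add(Mul(4, Rational(1, 4)), Mul(Mul(Rational(1, 2), Rational(-1, 2)), Rational(1, 3))) = Add(1, Mul(Rational(-1, 4), Rational(1, 3))) = Add(1, Rational(-1, 12)) = Rational(11, 12) ≈ 0.91667)
Function('R')(w, h) = Add(5, w) (Function('R')(w, h) = Add(w, 5) = Add(5, w))
Mul(Mul(Function('R')(4, d), 26), -21) = Mul(Mul(Add(5, 4), 26), -21) = Mul(Mul(9, 26), -21) = Mul(234, -21) = -4914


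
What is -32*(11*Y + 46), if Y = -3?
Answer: -416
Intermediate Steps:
-32*(11*Y + 46) = -32*(11*(-3) + 46) = -32*(-33 + 46) = -32*13 = -416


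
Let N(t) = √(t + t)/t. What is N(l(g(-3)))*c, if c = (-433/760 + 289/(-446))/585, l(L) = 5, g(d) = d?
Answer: -22931*√10/55081000 ≈ -0.0013165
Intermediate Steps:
N(t) = √2/√t (N(t) = √(2*t)/t = (√2*√t)/t = √2/√t)
c = -22931/11016200 (c = (-433*1/760 + 289*(-1/446))*(1/585) = (-433/760 - 289/446)*(1/585) = -206379/169480*1/585 = -22931/11016200 ≈ -0.0020816)
N(l(g(-3)))*c = (√2/√5)*(-22931/11016200) = (√2*(√5/5))*(-22931/11016200) = (√10/5)*(-22931/11016200) = -22931*√10/55081000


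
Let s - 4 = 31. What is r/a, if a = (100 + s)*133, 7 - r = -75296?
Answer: 2789/665 ≈ 4.1940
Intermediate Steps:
r = 75303 (r = 7 - 1*(-75296) = 7 + 75296 = 75303)
s = 35 (s = 4 + 31 = 35)
a = 17955 (a = (100 + 35)*133 = 135*133 = 17955)
r/a = 75303/17955 = 75303*(1/17955) = 2789/665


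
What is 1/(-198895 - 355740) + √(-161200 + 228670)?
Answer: -1/554635 + √67470 ≈ 259.75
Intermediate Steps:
1/(-198895 - 355740) + √(-161200 + 228670) = 1/(-554635) + √67470 = -1/554635 + √67470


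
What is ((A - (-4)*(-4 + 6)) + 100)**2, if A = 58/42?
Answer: 5276209/441 ≈ 11964.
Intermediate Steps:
A = 29/21 (A = 58*(1/42) = 29/21 ≈ 1.3810)
((A - (-4)*(-4 + 6)) + 100)**2 = ((29/21 - (-4)*(-4 + 6)) + 100)**2 = ((29/21 - (-4)*2) + 100)**2 = ((29/21 - 1*(-8)) + 100)**2 = ((29/21 + 8) + 100)**2 = (197/21 + 100)**2 = (2297/21)**2 = 5276209/441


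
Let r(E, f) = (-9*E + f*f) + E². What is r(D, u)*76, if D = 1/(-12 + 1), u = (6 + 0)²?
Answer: 11925616/121 ≈ 98559.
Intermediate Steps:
u = 36 (u = 6² = 36)
D = -1/11 (D = 1/(-11) = -1/11 ≈ -0.090909)
r(E, f) = E² + f² - 9*E (r(E, f) = (-9*E + f²) + E² = (f² - 9*E) + E² = E² + f² - 9*E)
r(D, u)*76 = ((-1/11)² + 36² - 9*(-1/11))*76 = (1/121 + 1296 + 9/11)*76 = (156916/121)*76 = 11925616/121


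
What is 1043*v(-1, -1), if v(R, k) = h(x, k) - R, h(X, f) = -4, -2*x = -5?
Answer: -3129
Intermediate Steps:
x = 5/2 (x = -1/2*(-5) = 5/2 ≈ 2.5000)
v(R, k) = -4 - R
1043*v(-1, -1) = 1043*(-4 - 1*(-1)) = 1043*(-4 + 1) = 1043*(-3) = -3129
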